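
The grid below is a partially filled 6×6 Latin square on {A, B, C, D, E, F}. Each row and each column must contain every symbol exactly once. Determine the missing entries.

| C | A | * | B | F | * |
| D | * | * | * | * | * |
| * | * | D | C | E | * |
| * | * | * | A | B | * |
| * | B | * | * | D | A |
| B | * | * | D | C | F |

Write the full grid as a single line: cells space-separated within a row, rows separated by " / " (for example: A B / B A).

C A E B F D / D C B F A E / A F D C E B / E D F A B C / F B C E D A / B E A D C F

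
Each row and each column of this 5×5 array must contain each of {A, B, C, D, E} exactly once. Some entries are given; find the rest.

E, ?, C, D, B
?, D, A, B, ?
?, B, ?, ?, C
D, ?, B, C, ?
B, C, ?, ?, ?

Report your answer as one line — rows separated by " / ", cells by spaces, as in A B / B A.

E A C D B / C D A B E / A B D E C / D E B C A / B C E A D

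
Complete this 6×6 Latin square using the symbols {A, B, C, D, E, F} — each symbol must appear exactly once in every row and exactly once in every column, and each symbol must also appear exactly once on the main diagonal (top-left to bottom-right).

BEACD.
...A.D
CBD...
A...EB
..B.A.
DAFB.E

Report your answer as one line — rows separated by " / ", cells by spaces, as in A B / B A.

B E A C D F / F C E A B D / C B D E F A / A D C F E B / E F B D A C / D A F B C E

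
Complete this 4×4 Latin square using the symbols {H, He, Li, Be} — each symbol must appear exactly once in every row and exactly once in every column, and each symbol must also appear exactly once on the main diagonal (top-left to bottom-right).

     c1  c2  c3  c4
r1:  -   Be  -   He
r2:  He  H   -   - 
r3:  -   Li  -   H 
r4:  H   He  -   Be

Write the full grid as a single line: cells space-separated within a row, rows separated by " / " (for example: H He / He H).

At row 1, column 1: row 1 has {He,Be}; column 1 has {H,He}; the diagonal has {H,Be}; that leaves Li.
At row 1, column 3: row 1 has {He,Li,Be}; column 3 is empty so far; that leaves H.
At row 2, column 4: row 2 has {H,He}; column 4 has {H,He,Be}; that leaves Li.
At row 3, column 1: row 3 has {H,Li}; column 1 has {H,He,Li}; that leaves Be.
At row 3, column 3: row 3 has {H,Li,Be}; column 3 has {H}; the diagonal has {H,Li,Be}; that leaves He.
At row 4, column 3: row 4 has {H,He,Be}; column 3 has {H,He}; that leaves Li.
At row 2, column 3: row 2 has {H,He,Li}; column 3 has {H,He,Li}; that leaves Be.

Li Be H He / He H Be Li / Be Li He H / H He Li Be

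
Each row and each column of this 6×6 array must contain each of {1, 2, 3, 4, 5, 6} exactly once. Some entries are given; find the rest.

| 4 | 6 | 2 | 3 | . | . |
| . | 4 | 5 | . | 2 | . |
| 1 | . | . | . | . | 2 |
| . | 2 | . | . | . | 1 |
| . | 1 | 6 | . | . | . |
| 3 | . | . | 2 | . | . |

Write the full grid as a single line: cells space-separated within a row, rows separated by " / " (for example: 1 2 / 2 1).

(r1,c6): row 1 has {2,3,4,6}; column 6 has {1,2}, so it must be 5.
(r2,c1): row 2 has {2,4,5}; column 1 has {1,3,4}, so it must be 6.
(r2,c4): row 2 has {2,4,5,6}; column 4 has {2,3}, so it must be 1.
(r2,c6): row 2 has {1,2,4,5,6}; column 6 has {1,2,5}, so it must be 3.
(r4,c1): row 4 has {1,2}; column 1 has {1,3,4,6}, so it must be 5.
(r5,c1): row 5 has {1,6}; column 1 has {1,3,4,5,6}, so it must be 2.
(r5,c6): row 5 has {1,2,6}; column 6 has {1,2,3,5}, so it must be 4.
(r6,c2): row 6 has {2,3}; column 2 has {1,2,4,6}, so it must be 5.
(r6,c6): row 6 has {2,3,5}; column 6 has {1,2,3,4,5}, so it must be 6.
(r1,c5): row 1 has {2,3,4,5,6}; column 5 has {2}, so it must be 1.
(r3,c2): row 3 has {1,2}; column 2 has {1,2,4,5,6}, so it must be 3.
(r3,c3): row 3 has {1,2,3}; column 3 has {2,5,6}, so it must be 4.
(r4,c3): row 4 has {1,2,5}; column 3 has {2,4,5,6}, so it must be 3.
(r5,c4): row 5 has {1,2,4,6}; column 4 has {1,2,3}, so it must be 5.
(r5,c5): row 5 has {1,2,4,5,6}; column 5 has {1,2}, so it must be 3.
(r6,c3): row 6 has {2,3,5,6}; column 3 has {2,3,4,5,6}, so it must be 1.
(r6,c5): row 6 has {1,2,3,5,6}; column 5 has {1,2,3}, so it must be 4.
(r3,c4): row 3 has {1,2,3,4}; column 4 has {1,2,3,5}, so it must be 6.
(r3,c5): row 3 has {1,2,3,4,6}; column 5 has {1,2,3,4}, so it must be 5.
(r4,c4): row 4 has {1,2,3,5}; column 4 has {1,2,3,5,6}, so it must be 4.
(r4,c5): row 4 has {1,2,3,4,5}; column 5 has {1,2,3,4,5}, so it must be 6.

4 6 2 3 1 5 / 6 4 5 1 2 3 / 1 3 4 6 5 2 / 5 2 3 4 6 1 / 2 1 6 5 3 4 / 3 5 1 2 4 6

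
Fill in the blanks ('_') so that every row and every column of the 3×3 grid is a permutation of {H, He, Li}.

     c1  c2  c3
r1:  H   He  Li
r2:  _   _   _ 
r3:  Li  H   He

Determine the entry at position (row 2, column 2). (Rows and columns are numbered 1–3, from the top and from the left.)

Li

row 2 is empty so far; column 1 has {H,Li} — only He is left for (r2,c1).
row 2 has {He}; column 2 has {H,He} — only Li is left for (r2,c2).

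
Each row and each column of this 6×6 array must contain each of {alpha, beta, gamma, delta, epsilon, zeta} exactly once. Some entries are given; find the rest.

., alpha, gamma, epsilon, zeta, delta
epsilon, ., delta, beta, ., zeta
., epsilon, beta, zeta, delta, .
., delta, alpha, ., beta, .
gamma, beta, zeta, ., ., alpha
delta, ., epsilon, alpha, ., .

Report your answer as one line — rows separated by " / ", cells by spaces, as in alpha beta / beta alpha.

beta alpha gamma epsilon zeta delta / epsilon gamma delta beta alpha zeta / alpha epsilon beta zeta delta gamma / zeta delta alpha gamma beta epsilon / gamma beta zeta delta epsilon alpha / delta zeta epsilon alpha gamma beta

(r1,c1) = beta
(r2,c2) = gamma
(r2,c5) = alpha
(r3,c1) = alpha
(r3,c6) = gamma
(r4,c1) = zeta
(r4,c4) = gamma
(r4,c6) = epsilon
(r5,c4) = delta
(r5,c5) = epsilon
(r6,c2) = zeta
(r6,c5) = gamma
(r6,c6) = beta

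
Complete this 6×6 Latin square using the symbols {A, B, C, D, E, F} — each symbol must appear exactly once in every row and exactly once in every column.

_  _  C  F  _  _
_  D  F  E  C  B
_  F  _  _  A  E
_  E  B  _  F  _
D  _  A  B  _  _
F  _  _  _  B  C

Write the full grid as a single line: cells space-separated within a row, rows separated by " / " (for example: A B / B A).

At row 2, column 1: row 2 has {B,C,D,E,F}; column 1 has {D,F}; that leaves A.
At row 3, column 3: row 3 has {A,E,F}; column 3 has {A,B,C,F}; that leaves D.
At row 3, column 4: row 3 has {A,D,E,F}; column 4 has {B,E,F}; that leaves C.
At row 4, column 1: row 4 has {B,E,F}; column 1 has {A,D,F}; that leaves C.
At row 5, column 2: row 5 has {A,B,D}; column 2 has {D,E,F}; that leaves C.
At row 5, column 5: row 5 has {A,B,C,D}; column 5 has {A,B,C,F}; that leaves E.
At row 5, column 6: row 5 has {A,B,C,D,E}; column 6 has {B,C,E}; that leaves F.
At row 6, column 2: row 6 has {B,C,F}; column 2 has {C,D,E,F}; that leaves A.
At row 6, column 3: row 6 has {A,B,C,F}; column 3 has {A,B,C,D,F}; that leaves E.
At row 6, column 4: row 6 has {A,B,C,E,F}; column 4 has {B,C,E,F}; that leaves D.
At row 1, column 2: row 1 has {C,F}; column 2 has {A,C,D,E,F}; that leaves B.
At row 1, column 5: row 1 has {B,C,F}; column 5 has {A,B,C,E,F}; that leaves D.
At row 1, column 6: row 1 has {B,C,D,F}; column 6 has {B,C,E,F}; that leaves A.
At row 3, column 1: row 3 has {A,C,D,E,F}; column 1 has {A,C,D,F}; that leaves B.
At row 4, column 4: row 4 has {B,C,E,F}; column 4 has {B,C,D,E,F}; that leaves A.
At row 4, column 6: row 4 has {A,B,C,E,F}; column 6 has {A,B,C,E,F}; that leaves D.
At row 1, column 1: row 1 has {A,B,C,D,F}; column 1 has {A,B,C,D,F}; that leaves E.

E B C F D A / A D F E C B / B F D C A E / C E B A F D / D C A B E F / F A E D B C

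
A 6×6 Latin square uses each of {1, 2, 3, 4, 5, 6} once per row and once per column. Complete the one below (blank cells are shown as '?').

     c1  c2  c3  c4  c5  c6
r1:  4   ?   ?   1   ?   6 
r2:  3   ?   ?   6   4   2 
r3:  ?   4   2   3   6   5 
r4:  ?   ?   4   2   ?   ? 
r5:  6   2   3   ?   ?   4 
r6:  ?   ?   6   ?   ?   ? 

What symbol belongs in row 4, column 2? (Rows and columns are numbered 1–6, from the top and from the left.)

At row 1, column 3: row 1 has {1,4,6}; column 3 has {2,3,4,6}; that leaves 5.
At row 2, column 3: row 2 has {2,3,4,6}; column 3 has {2,3,4,5,6}; that leaves 1.
At row 3, column 1: row 3 has {2,3,4,5,6}; column 1 has {3,4,6}; that leaves 1.
At row 4, column 1: row 4 has {2,4}; column 1 has {1,3,4,6}; that leaves 5.
At row 5, column 4: row 5 has {2,3,4,6}; column 4 has {1,2,3,6}; that leaves 5.
At row 5, column 5: row 5 has {2,3,4,5,6}; column 5 has {4,6}; that leaves 1.
At row 6, column 1: row 6 has {6}; column 1 has {1,3,4,5,6}; that leaves 2.
At row 6, column 4: row 6 has {2,6}; column 4 has {1,2,3,5,6}; that leaves 4.
At row 1, column 2: row 1 has {1,4,5,6}; column 2 has {2,4}; that leaves 3.
At row 1, column 5: row 1 has {1,3,4,5,6}; column 5 has {1,4,6}; that leaves 2.
At row 2, column 2: row 2 has {1,2,3,4,6}; column 2 has {2,3,4}; that leaves 5.
At row 4, column 5: row 4 has {2,4,5}; column 5 has {1,2,4,6}; that leaves 3.
At row 4, column 6: row 4 has {2,3,4,5}; column 6 has {2,4,5,6}; that leaves 1.
At row 6, column 2: row 6 has {2,4,6}; column 2 has {2,3,4,5}; that leaves 1.
At row 6, column 5: row 6 has {1,2,4,6}; column 5 has {1,2,3,4,6}; that leaves 5.
At row 6, column 6: row 6 has {1,2,4,5,6}; column 6 has {1,2,4,5,6}; that leaves 3.
At row 4, column 2: row 4 has {1,2,3,4,5}; column 2 has {1,2,3,4,5}; that leaves 6.

6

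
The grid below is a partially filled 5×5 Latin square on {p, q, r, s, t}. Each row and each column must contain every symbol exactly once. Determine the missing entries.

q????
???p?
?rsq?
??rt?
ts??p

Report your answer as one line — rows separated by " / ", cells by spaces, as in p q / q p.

q t p s r / r q t p s / p r s q t / s p r t q / t s q r p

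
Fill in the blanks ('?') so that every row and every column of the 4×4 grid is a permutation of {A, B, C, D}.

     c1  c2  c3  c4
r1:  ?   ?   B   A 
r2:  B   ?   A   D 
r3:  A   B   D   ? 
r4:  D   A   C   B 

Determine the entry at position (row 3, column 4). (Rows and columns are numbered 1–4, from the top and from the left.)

C

row 1 has {A,B}; column 1 has {A,B,D} — only C is left for (r1,c1).
row 1 has {A,B,C}; column 2 has {A,B} — only D is left for (r1,c2).
row 2 has {A,B,D}; column 2 has {A,B,D} — only C is left for (r2,c2).
row 3 has {A,B,D}; column 4 has {A,B,D} — only C is left for (r3,c4).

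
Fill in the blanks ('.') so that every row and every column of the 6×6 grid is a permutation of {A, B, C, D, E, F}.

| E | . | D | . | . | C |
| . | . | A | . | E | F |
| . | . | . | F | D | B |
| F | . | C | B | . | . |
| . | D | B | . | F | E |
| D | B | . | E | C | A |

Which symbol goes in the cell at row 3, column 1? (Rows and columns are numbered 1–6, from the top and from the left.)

C

(r1,c4): row 1 has {C,D,E}; column 4 has {B,E,F}, so it must be A.
(r1,c5): row 1 has {A,C,D,E}; column 5 has {C,D,E,F}, so it must be B.
(r2,c2): row 2 has {A,E,F}; column 2 has {B,D}, so it must be C.
(r2,c4): row 2 has {A,C,E,F}; column 4 has {A,B,E,F}, so it must be D.
(r3,c3): row 3 has {B,D,F}; column 3 has {A,B,C,D}, so it must be E.
(r4,c5): row 4 has {B,C,F}; column 5 has {B,C,D,E,F}, so it must be A.
(r4,c6): row 4 has {A,B,C,F}; column 6 has {A,B,C,E,F}, so it must be D.
(r5,c4): row 5 has {B,D,E,F}; column 4 has {A,B,D,E,F}, so it must be C.
(r6,c3): row 6 has {A,B,C,D,E}; column 3 has {A,B,C,D,E}, so it must be F.
(r1,c2): row 1 has {A,B,C,D,E}; column 2 has {B,C,D}, so it must be F.
(r2,c1): row 2 has {A,C,D,E,F}; column 1 has {D,E,F}, so it must be B.
(r3,c2): row 3 has {B,D,E,F}; column 2 has {B,C,D,F}, so it must be A.
(r4,c2): row 4 has {A,B,C,D,F}; column 2 has {A,B,C,D,F}, so it must be E.
(r5,c1): row 5 has {B,C,D,E,F}; column 1 has {B,D,E,F}, so it must be A.
(r3,c1): row 3 has {A,B,D,E,F}; column 1 has {A,B,D,E,F}, so it must be C.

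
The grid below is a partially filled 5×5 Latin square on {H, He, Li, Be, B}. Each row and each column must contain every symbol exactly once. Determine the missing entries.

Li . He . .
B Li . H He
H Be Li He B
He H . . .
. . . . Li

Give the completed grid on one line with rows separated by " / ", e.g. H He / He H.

row 1 has {He,Li}; column 2 has {H,Li,Be} — only B is left for (r1,c2).
row 1 has {He,Li,B}; column 4 has {H,He} — only Be is left for (r1,c4).
row 1 has {He,Li,Be,B}; column 5 has {He,Li,B} — only H is left for (r1,c5).
row 2 has {H,He,Li,B}; column 3 has {He,Li} — only Be is left for (r2,c3).
row 4 has {H,He}; column 3 has {He,Li,Be} — only B is left for (r4,c3).
row 4 has {H,He,B}; column 4 has {H,He,Be} — only Li is left for (r4,c4).
row 4 has {H,He,Li,B}; column 5 has {H,He,Li,B} — only Be is left for (r4,c5).
row 5 has {Li}; column 1 has {H,He,Li,B} — only Be is left for (r5,c1).
row 5 has {Li,Be}; column 2 has {H,Li,Be,B} — only He is left for (r5,c2).
row 5 has {He,Li,Be}; column 3 has {He,Li,Be,B} — only H is left for (r5,c3).
row 5 has {H,He,Li,Be}; column 4 has {H,He,Li,Be} — only B is left for (r5,c4).

Li B He Be H / B Li Be H He / H Be Li He B / He H B Li Be / Be He H B Li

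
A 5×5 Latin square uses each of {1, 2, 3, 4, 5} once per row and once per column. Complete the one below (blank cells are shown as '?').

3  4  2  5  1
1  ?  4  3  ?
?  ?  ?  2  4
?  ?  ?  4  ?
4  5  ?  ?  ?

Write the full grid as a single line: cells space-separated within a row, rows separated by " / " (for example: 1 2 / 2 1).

3 4 2 5 1 / 1 2 4 3 5 / 5 3 1 2 4 / 2 1 5 4 3 / 4 5 3 1 2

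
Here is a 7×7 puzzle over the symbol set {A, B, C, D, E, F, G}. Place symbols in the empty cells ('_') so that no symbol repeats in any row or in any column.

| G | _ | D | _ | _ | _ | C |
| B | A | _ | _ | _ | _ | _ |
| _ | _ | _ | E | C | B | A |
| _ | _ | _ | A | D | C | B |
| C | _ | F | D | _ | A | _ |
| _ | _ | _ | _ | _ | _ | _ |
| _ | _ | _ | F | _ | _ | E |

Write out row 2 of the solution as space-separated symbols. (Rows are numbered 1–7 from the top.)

B A C G F E D

(r1,c4) = B
(r3,c3) = G
(r4,c3) = E
(r5,c7) = G
(r2,c3) = C
(r2,c4) = G
(r4,c1) = F
(r4,c2) = G
(r6,c4) = C
(r3,c1) = D
(r3,c2) = F
(r7,c1) = A
(r7,c3) = B
(r7,c5) = G
(r7,c6) = D
(r1,c2) = E
(r1,c6) = F
(r2,c6) = E
(r5,c2) = B
(r5,c5) = E
(r6,c1) = E
(r6,c2) = D
(r6,c3) = A
(r6,c6) = G
(r6,c7) = F
(r7,c2) = C
(r1,c5) = A
(r2,c5) = F
(r2,c7) = D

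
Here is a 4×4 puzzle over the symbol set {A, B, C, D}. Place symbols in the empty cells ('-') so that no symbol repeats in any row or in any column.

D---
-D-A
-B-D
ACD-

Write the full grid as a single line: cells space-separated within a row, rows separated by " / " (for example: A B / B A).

D A B C / B D C A / C B A D / A C D B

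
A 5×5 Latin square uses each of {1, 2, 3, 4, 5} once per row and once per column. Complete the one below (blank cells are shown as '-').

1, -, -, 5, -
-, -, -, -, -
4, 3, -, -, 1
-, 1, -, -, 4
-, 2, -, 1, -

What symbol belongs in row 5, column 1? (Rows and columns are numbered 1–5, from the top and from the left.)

At row 1, column 2: row 1 has {1,5}; column 2 has {1,2,3}; that leaves 4.
At row 2, column 2: row 2 is empty so far; column 2 has {1,2,3,4}; that leaves 5.
At row 3, column 4: row 3 has {1,3,4}; column 4 has {1,5}; that leaves 2.
At row 4, column 4: row 4 has {1,4}; column 4 has {1,2,5}; that leaves 3.
At row 2, column 4: row 2 has {5}; column 4 has {1,2,3,5}; that leaves 4.
At row 3, column 3: row 3 has {1,2,3,4}; column 3 is empty so far; that leaves 5.
At row 4, column 3: row 4 has {1,3,4}; column 3 has {5}; that leaves 2.
At row 1, column 3: row 1 has {1,4,5}; column 3 has {2,5}; that leaves 3.
At row 1, column 5: row 1 has {1,3,4,5}; column 5 has {1,4}; that leaves 2.
At row 2, column 3: row 2 has {4,5}; column 3 has {2,3,5}; that leaves 1.
At row 2, column 5: row 2 has {1,4,5}; column 5 has {1,2,4}; that leaves 3.
At row 4, column 1: row 4 has {1,2,3,4}; column 1 has {1,4}; that leaves 5.
At row 5, column 1: row 5 has {1,2}; column 1 has {1,4,5}; that leaves 3.

3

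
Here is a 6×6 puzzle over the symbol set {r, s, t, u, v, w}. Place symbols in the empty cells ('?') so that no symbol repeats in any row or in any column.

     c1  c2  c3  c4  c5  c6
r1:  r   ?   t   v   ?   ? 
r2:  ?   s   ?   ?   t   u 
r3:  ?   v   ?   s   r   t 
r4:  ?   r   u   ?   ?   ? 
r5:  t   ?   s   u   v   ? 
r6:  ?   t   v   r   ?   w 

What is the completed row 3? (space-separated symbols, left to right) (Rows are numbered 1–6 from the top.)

u v w s r t

At row 1, column 6: row 1 has {r,t,v}; column 6 has {t,u,w}; that leaves s.
At row 2, column 4: row 2 has {s,t,u}; column 4 has {r,s,u,v}; that leaves w.
At row 3, column 3: row 3 has {r,s,t,v}; column 3 has {s,t,u,v}; that leaves w.
At row 4, column 4: row 4 has {r,u}; column 4 has {r,s,u,v,w}; that leaves t.
At row 4, column 6: row 4 has {r,t,u}; column 6 has {s,t,u,w}; that leaves v.
At row 5, column 2: row 5 has {s,t,u,v}; column 2 has {r,s,t,v}; that leaves w.
At row 5, column 6: row 5 has {s,t,u,v,w}; column 6 has {s,t,u,v,w}; that leaves r.
At row 1, column 2: row 1 has {r,s,t,v}; column 2 has {r,s,t,v,w}; that leaves u.
At row 1, column 5: row 1 has {r,s,t,u,v}; column 5 has {r,t,v}; that leaves w.
At row 2, column 1: row 2 has {s,t,u,w}; column 1 has {r,t}; that leaves v.
At row 2, column 3: row 2 has {s,t,u,v,w}; column 3 has {s,t,u,v,w}; that leaves r.
At row 3, column 1: row 3 has {r,s,t,v,w}; column 1 has {r,t,v}; that leaves u.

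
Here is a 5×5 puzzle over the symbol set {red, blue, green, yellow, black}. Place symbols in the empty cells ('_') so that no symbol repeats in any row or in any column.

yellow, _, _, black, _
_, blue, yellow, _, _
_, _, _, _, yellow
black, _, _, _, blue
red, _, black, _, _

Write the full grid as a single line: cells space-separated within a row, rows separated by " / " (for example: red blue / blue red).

yellow green blue black red / green blue yellow red black / blue black red green yellow / black red green yellow blue / red yellow black blue green

row 2 has {blue,yellow}; column 1 has {red,yellow,black} — only green is left for (r2,c1).
row 2 has {blue,green,yellow}; column 4 has {black} — only red is left for (r2,c4).
row 2 has {red,blue,green,yellow}; column 5 has {blue,yellow} — only black is left for (r2,c5).
row 3 has {yellow}; column 1 has {red,green,yellow,black} — only blue is left for (r3,c1).
row 3 has {blue,yellow}; column 4 has {red,black} — only green is left for (r3,c4).
row 4 has {blue,black}; column 4 has {red,green,black} — only yellow is left for (r4,c4).
row 5 has {red,black}; column 4 has {red,green,yellow,black} — only blue is left for (r5,c4).
row 5 has {red,blue,black}; column 5 has {blue,yellow,black} — only green is left for (r5,c5).
row 1 has {yellow,black}; column 5 has {blue,green,yellow,black} — only red is left for (r1,c5).
row 3 has {blue,green,yellow}; column 3 has {yellow,black} — only red is left for (r3,c3).
row 4 has {blue,yellow,black}; column 3 has {red,yellow,black} — only green is left for (r4,c3).
row 5 has {red,blue,green,black}; column 2 has {blue} — only yellow is left for (r5,c2).
row 1 has {red,yellow,black}; column 2 has {blue,yellow} — only green is left for (r1,c2).
row 1 has {red,green,yellow,black}; column 3 has {red,green,yellow,black} — only blue is left for (r1,c3).
row 3 has {red,blue,green,yellow}; column 2 has {blue,green,yellow} — only black is left for (r3,c2).
row 4 has {blue,green,yellow,black}; column 2 has {blue,green,yellow,black} — only red is left for (r4,c2).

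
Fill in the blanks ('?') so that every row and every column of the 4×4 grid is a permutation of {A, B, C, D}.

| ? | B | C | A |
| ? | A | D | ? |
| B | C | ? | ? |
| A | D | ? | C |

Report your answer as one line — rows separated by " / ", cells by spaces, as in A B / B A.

D B C A / C A D B / B C A D / A D B C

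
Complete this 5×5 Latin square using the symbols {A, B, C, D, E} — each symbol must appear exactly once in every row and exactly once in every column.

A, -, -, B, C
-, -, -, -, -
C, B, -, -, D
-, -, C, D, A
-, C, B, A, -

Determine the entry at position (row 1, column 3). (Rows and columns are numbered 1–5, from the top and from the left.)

E

(r3,c4): row 3 has {B,C,D}; column 4 has {A,B,D}, so it must be E.
(r4,c2): row 4 has {A,C,D}; column 2 has {B,C}, so it must be E.
(r5,c5): row 5 has {A,B,C}; column 5 has {A,C,D}, so it must be E.
(r1,c2): row 1 has {A,B,C}; column 2 has {B,C,E}, so it must be D.
(r1,c3): row 1 has {A,B,C,D}; column 3 has {B,C}, so it must be E.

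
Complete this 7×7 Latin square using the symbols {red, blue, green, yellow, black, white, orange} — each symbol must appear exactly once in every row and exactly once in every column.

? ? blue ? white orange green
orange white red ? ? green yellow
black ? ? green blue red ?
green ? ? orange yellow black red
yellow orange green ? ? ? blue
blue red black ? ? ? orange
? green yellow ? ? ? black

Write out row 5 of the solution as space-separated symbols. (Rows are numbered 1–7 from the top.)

yellow orange green black red white blue

(r1,c1) = red
(r2,c5) = black
(r3,c2) = yellow
(r3,c7) = white
(r4,c2) = blue
(r4,c3) = white
(r5,c5) = red
(r5,c6) = white
(r6,c5) = green
(r6,c6) = yellow
(r7,c1) = white
(r7,c5) = orange
(r7,c6) = blue
(r1,c2) = black
(r1,c4) = yellow
(r2,c4) = blue
(r3,c3) = orange
(r5,c4) = black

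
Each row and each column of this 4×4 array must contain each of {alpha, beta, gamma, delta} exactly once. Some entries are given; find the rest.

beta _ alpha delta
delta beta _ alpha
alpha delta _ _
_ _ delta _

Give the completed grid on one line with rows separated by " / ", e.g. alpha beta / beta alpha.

At row 1, column 2: row 1 has {alpha,beta,delta}; column 2 has {beta,delta}; that leaves gamma.
At row 2, column 3: row 2 has {alpha,beta,delta}; column 3 has {alpha,delta}; that leaves gamma.
At row 3, column 3: row 3 has {alpha,delta}; column 3 has {alpha,gamma,delta}; that leaves beta.
At row 3, column 4: row 3 has {alpha,beta,delta}; column 4 has {alpha,delta}; that leaves gamma.
At row 4, column 1: row 4 has {delta}; column 1 has {alpha,beta,delta}; that leaves gamma.
At row 4, column 2: row 4 has {gamma,delta}; column 2 has {beta,gamma,delta}; that leaves alpha.
At row 4, column 4: row 4 has {alpha,gamma,delta}; column 4 has {alpha,gamma,delta}; that leaves beta.

beta gamma alpha delta / delta beta gamma alpha / alpha delta beta gamma / gamma alpha delta beta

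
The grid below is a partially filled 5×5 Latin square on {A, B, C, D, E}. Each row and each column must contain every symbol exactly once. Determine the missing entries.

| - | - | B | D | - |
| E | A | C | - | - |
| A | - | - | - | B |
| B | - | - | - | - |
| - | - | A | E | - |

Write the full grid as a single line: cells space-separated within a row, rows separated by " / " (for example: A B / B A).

C E B D A / E A C B D / A D E C B / B C D A E / D B A E C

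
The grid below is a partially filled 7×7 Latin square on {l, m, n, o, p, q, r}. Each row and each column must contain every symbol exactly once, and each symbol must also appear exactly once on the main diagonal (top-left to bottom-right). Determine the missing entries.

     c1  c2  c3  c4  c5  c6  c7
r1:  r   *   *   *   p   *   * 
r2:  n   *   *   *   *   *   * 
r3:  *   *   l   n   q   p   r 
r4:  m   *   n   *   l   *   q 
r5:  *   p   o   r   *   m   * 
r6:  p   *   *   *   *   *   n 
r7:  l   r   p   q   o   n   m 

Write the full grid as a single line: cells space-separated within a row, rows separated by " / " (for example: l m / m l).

r n m l p q o / n q r o m l p / o m l n q p r / m o n p l r q / q p o r n m l / p l q m r o n / l r p q o n m

(r3,c1) = o
(r3,c2) = m
(r4,c2) = o
(r4,c4) = p
(r4,c6) = r
(r5,c1) = q
(r5,c5) = n
(r5,c7) = l
(r1,c7) = o
(r2,c2) = q
(r2,c7) = p
(r6,c2) = l
(r6,c6) = o
(r1,c2) = n
(r2,c6) = l
(r6,c4) = m
(r6,c5) = r
(r1,c4) = l
(r1,c6) = q
(r2,c4) = o
(r2,c5) = m
(r6,c3) = q
(r1,c3) = m
(r2,c3) = r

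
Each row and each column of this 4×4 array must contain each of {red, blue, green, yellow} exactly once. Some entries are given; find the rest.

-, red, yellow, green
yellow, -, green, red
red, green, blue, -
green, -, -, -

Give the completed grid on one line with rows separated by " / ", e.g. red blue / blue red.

blue red yellow green / yellow blue green red / red green blue yellow / green yellow red blue

row 1 has {red,green,yellow}; column 1 has {red,green,yellow} — only blue is left for (r1,c1).
row 2 has {red,green,yellow}; column 2 has {red,green} — only blue is left for (r2,c2).
row 3 has {red,blue,green}; column 4 has {red,green} — only yellow is left for (r3,c4).
row 4 has {green}; column 2 has {red,blue,green} — only yellow is left for (r4,c2).
row 4 has {green,yellow}; column 3 has {blue,green,yellow} — only red is left for (r4,c3).
row 4 has {red,green,yellow}; column 4 has {red,green,yellow} — only blue is left for (r4,c4).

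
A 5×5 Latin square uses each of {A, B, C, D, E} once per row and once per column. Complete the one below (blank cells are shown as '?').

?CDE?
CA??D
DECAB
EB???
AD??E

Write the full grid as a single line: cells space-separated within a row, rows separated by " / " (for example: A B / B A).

(r1,c1) = B
(r1,c5) = A
(r2,c4) = B
(r4,c3) = A
(r4,c5) = C
(r5,c3) = B
(r5,c4) = C
(r2,c3) = E
(r4,c4) = D

B C D E A / C A E B D / D E C A B / E B A D C / A D B C E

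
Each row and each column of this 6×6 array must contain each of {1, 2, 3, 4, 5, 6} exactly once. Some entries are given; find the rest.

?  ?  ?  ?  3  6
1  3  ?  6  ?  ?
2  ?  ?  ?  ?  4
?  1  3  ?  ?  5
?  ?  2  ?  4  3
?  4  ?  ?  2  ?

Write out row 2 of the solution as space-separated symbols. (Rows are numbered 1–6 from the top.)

1 3 4 6 5 2

(r2,c5) = 5
(r2,c6) = 2
(r4,c5) = 6
(r6,c6) = 1
(r2,c3) = 4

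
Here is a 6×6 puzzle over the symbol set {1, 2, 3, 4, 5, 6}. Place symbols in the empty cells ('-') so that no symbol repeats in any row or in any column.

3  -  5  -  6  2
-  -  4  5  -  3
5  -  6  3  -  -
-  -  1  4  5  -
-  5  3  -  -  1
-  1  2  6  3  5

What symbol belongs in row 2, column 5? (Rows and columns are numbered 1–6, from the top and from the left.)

(r1,c2): row 1 has {2,3,5,6}; column 2 has {1,5}, so it must be 4.
(r1,c4): row 1 has {2,3,4,5,6}; column 4 has {3,4,5,6}, so it must be 1.
(r3,c2): row 3 has {3,5,6}; column 2 has {1,4,5}, so it must be 2.
(r3,c6): row 3 has {2,3,5,6}; column 6 has {1,2,3,5}, so it must be 4.
(r4,c6): row 4 has {1,4,5}; column 6 has {1,2,3,4,5}, so it must be 6.
(r5,c4): row 5 has {1,3,5}; column 4 has {1,3,4,5,6}, so it must be 2.
(r5,c5): row 5 has {1,2,3,5}; column 5 has {3,5,6}, so it must be 4.
(r6,c1): row 6 has {1,2,3,5,6}; column 1 has {3,5}, so it must be 4.
(r2,c2): row 2 has {3,4,5}; column 2 has {1,2,4,5}, so it must be 6.
(r3,c5): row 3 has {2,3,4,5,6}; column 5 has {3,4,5,6}, so it must be 1.
(r4,c1): row 4 has {1,4,5,6}; column 1 has {3,4,5}, so it must be 2.
(r4,c2): row 4 has {1,2,4,5,6}; column 2 has {1,2,4,5,6}, so it must be 3.
(r5,c1): row 5 has {1,2,3,4,5}; column 1 has {2,3,4,5}, so it must be 6.
(r2,c1): row 2 has {3,4,5,6}; column 1 has {2,3,4,5,6}, so it must be 1.
(r2,c5): row 2 has {1,3,4,5,6}; column 5 has {1,3,4,5,6}, so it must be 2.

2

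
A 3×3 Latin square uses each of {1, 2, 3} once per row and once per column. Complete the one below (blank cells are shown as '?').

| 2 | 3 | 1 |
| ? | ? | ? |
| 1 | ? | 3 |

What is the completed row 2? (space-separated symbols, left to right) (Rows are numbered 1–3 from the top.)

3 1 2

row 2 is empty so far; column 1 has {1,2} — only 3 is left for (r2,c1).
row 2 has {3}; column 3 has {1,3} — only 2 is left for (r2,c3).
row 3 has {1,3}; column 2 has {3} — only 2 is left for (r3,c2).
row 2 has {2,3}; column 2 has {2,3} — only 1 is left for (r2,c2).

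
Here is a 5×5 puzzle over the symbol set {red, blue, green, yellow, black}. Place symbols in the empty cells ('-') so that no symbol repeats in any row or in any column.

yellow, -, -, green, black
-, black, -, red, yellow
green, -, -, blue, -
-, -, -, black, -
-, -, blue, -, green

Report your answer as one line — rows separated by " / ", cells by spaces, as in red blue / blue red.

yellow blue red green black / blue black green red yellow / green yellow black blue red / red green yellow black blue / black red blue yellow green

(r1,c3): row 1 has {green,yellow,black}; column 3 has {blue}, so it must be red.
(r2,c1): row 2 has {red,yellow,black}; column 1 has {green,yellow}, so it must be blue.
(r2,c3): row 2 has {red,blue,yellow,black}; column 3 has {red,blue}, so it must be green.
(r3,c5): row 3 has {blue,green}; column 5 has {green,yellow,black}, so it must be red.
(r4,c1): row 4 has {black}; column 1 has {blue,green,yellow}, so it must be red.
(r4,c3): row 4 has {red,black}; column 3 has {red,blue,green}, so it must be yellow.
(r4,c5): row 4 has {red,yellow,black}; column 5 has {red,green,yellow,black}, so it must be blue.
(r5,c1): row 5 has {blue,green}; column 1 has {red,blue,green,yellow}, so it must be black.
(r5,c4): row 5 has {blue,green,black}; column 4 has {red,blue,green,black}, so it must be yellow.
(r1,c2): row 1 has {red,green,yellow,black}; column 2 has {black}, so it must be blue.
(r3,c2): row 3 has {red,blue,green}; column 2 has {blue,black}, so it must be yellow.
(r3,c3): row 3 has {red,blue,green,yellow}; column 3 has {red,blue,green,yellow}, so it must be black.
(r4,c2): row 4 has {red,blue,yellow,black}; column 2 has {blue,yellow,black}, so it must be green.
(r5,c2): row 5 has {blue,green,yellow,black}; column 2 has {blue,green,yellow,black}, so it must be red.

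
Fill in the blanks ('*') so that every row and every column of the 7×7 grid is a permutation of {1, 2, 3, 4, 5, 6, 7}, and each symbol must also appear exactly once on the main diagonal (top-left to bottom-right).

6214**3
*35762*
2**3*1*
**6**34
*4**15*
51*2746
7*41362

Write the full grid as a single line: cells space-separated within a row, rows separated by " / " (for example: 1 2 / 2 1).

6 2 1 4 5 7 3 / 4 3 5 7 6 2 1 / 2 6 7 3 4 1 5 / 1 7 6 5 2 3 4 / 3 4 2 6 1 5 7 / 5 1 3 2 7 4 6 / 7 5 4 1 3 6 2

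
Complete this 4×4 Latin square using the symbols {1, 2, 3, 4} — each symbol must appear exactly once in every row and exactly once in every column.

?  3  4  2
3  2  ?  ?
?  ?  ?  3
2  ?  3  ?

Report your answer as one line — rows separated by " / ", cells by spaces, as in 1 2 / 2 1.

1 3 4 2 / 3 2 1 4 / 4 1 2 3 / 2 4 3 1

row 1 has {2,3,4}; column 1 has {2,3} — only 1 is left for (r1,c1).
row 2 has {2,3}; column 3 has {3,4} — only 1 is left for (r2,c3).
row 2 has {1,2,3}; column 4 has {2,3} — only 4 is left for (r2,c4).
row 3 has {3}; column 1 has {1,2,3} — only 4 is left for (r3,c1).
row 3 has {3,4}; column 2 has {2,3} — only 1 is left for (r3,c2).
row 3 has {1,3,4}; column 3 has {1,3,4} — only 2 is left for (r3,c3).
row 4 has {2,3}; column 2 has {1,2,3} — only 4 is left for (r4,c2).
row 4 has {2,3,4}; column 4 has {2,3,4} — only 1 is left for (r4,c4).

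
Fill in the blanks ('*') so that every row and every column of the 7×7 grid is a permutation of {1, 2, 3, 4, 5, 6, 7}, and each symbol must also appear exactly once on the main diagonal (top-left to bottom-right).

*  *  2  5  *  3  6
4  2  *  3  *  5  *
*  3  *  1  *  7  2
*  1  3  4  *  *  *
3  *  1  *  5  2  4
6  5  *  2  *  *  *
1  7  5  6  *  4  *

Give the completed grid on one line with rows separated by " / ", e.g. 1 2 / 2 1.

7 4 2 5 1 3 6 / 4 2 7 3 6 5 1 / 5 3 6 1 4 7 2 / 2 1 3 4 7 6 5 / 3 6 1 7 5 2 4 / 6 5 4 2 3 1 7 / 1 7 5 6 2 4 3

At row 1, column 1: row 1 has {2,3,5,6}; column 1 has {1,3,4,6}; the diagonal has {2,4,5}; that leaves 7.
At row 1, column 2: row 1 has {2,3,5,6,7}; column 2 has {1,2,3,5,7}; that leaves 4.
At row 1, column 5: row 1 has {2,3,4,5,6,7}; column 5 has {5}; that leaves 1.
At row 3, column 1: row 3 has {1,2,3,7}; column 1 has {1,3,4,6,7}; that leaves 5.
At row 3, column 3: row 3 has {1,2,3,5,7}; column 3 has {1,2,3,5}; the diagonal has {2,4,5,7}; that leaves 6.
At row 3, column 5: row 3 has {1,2,3,5,6,7}; column 5 has {1,5}; that leaves 4.
At row 4, column 1: row 4 has {1,3,4}; column 1 has {1,3,4,5,6,7}; that leaves 2.
At row 4, column 6: row 4 has {1,2,3,4}; column 6 has {2,3,4,5,7}; that leaves 6.
At row 5, column 2: row 5 has {1,2,3,4,5}; column 2 has {1,2,3,4,5,7}; that leaves 6.
At row 5, column 4: row 5 has {1,2,3,4,5,6}; column 4 has {1,2,3,4,5,6}; that leaves 7.
At row 6, column 6: row 6 has {2,5,6}; column 6 has {2,3,4,5,6,7}; the diagonal has {2,4,5,6,7}; that leaves 1.
At row 7, column 7: row 7 has {1,4,5,6,7}; column 7 has {2,4,6}; the diagonal has {1,2,4,5,6,7}; that leaves 3.
At row 2, column 3: row 2 has {2,3,4,5}; column 3 has {1,2,3,5,6}; that leaves 7.
At row 2, column 5: row 2 has {2,3,4,5,7}; column 5 has {1,4,5}; that leaves 6.
At row 2, column 7: row 2 has {2,3,4,5,6,7}; column 7 has {2,3,4,6}; that leaves 1.
At row 4, column 5: row 4 has {1,2,3,4,6}; column 5 has {1,4,5,6}; that leaves 7.
At row 4, column 7: row 4 has {1,2,3,4,6,7}; column 7 has {1,2,3,4,6}; that leaves 5.
At row 6, column 3: row 6 has {1,2,5,6}; column 3 has {1,2,3,5,6,7}; that leaves 4.
At row 6, column 5: row 6 has {1,2,4,5,6}; column 5 has {1,4,5,6,7}; that leaves 3.
At row 6, column 7: row 6 has {1,2,3,4,5,6}; column 7 has {1,2,3,4,5,6}; that leaves 7.
At row 7, column 5: row 7 has {1,3,4,5,6,7}; column 5 has {1,3,4,5,6,7}; that leaves 2.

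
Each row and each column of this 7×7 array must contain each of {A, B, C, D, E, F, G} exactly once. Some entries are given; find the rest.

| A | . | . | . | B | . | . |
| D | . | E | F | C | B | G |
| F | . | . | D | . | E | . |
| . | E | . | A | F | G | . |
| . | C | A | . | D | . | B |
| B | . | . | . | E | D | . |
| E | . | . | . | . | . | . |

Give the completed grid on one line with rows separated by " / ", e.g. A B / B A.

A F D G B C E / D A E F C B G / F B G D A E C / C E B A F G D / G C A E D F B / B G F C E D A / E D C B G A F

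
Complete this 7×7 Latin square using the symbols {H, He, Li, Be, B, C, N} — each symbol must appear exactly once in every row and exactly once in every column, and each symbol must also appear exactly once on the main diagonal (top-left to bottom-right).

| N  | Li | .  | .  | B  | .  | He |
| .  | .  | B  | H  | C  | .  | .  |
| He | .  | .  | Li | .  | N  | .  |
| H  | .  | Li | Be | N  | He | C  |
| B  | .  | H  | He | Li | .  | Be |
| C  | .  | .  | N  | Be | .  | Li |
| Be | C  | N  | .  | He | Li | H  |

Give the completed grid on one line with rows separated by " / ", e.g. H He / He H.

N Li Be C B H He / Li He B H C Be N / He Be C Li H N B / H B Li Be N He C / B N H He Li C Be / C H He N Be B Li / Be C N B He Li H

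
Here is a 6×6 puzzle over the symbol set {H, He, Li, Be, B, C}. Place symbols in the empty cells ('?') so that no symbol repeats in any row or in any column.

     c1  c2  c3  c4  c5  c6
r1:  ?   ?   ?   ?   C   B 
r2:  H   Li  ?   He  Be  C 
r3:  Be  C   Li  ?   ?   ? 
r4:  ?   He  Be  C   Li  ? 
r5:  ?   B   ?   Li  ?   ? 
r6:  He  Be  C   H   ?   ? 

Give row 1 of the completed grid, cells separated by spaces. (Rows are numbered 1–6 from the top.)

Li H He Be C B

(r1,c1): row 1 has {B,C}; column 1 has {H,He,Be}, so it must be Li.
(r1,c2): row 1 has {Li,B,C}; column 2 has {He,Li,Be,B,C}, so it must be H.
(r1,c3): row 1 has {H,Li,B,C}; column 3 has {Li,Be,C}, so it must be He.
(r1,c4): row 1 has {H,He,Li,B,C}; column 4 has {H,He,Li,C}, so it must be Be.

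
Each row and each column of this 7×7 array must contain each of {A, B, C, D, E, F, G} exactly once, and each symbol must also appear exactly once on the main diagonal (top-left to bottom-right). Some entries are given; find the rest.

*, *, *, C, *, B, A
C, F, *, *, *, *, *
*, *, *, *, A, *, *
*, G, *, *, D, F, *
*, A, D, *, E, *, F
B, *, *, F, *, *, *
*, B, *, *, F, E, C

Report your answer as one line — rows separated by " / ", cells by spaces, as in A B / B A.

D E F C G B A / C F E G B A D / F C B E A D G / E G C A D F B / G A D B E C F / B D A F C G E / A B G D F E C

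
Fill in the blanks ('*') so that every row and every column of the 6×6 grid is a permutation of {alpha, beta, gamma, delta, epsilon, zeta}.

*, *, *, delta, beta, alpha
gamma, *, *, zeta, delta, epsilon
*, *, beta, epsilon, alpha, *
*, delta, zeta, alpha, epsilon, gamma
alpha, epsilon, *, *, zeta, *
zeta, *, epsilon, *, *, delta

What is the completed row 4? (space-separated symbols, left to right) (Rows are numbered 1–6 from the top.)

beta delta zeta alpha epsilon gamma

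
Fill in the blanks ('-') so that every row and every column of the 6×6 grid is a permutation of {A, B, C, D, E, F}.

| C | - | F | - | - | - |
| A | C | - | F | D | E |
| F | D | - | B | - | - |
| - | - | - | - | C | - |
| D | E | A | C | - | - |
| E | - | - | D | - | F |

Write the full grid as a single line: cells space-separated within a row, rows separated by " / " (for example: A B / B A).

C B F A E D / A C B F D E / F D E B A C / B F D E C A / D E A C F B / E A C D B F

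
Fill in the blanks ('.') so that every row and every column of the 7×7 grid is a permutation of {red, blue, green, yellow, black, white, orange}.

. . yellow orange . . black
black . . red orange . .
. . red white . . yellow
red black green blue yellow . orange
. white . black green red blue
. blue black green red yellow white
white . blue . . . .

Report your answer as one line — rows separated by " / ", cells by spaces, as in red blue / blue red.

blue red yellow orange white green black / black yellow white red orange blue green / green orange red white blue black yellow / red black green blue yellow white orange / yellow white orange black green red blue / orange blue black green red yellow white / white green blue yellow black orange red

(r2,c3) = white
(r2,c7) = green
(r4,c6) = white
(r5,c3) = orange
(r6,c1) = orange
(r7,c4) = yellow
(r7,c5) = black
(r7,c7) = red
(r2,c2) = yellow
(r2,c6) = blue
(r3,c5) = blue
(r5,c1) = yellow
(r1,c5) = white
(r1,c6) = green
(r3,c1) = green
(r3,c2) = orange
(r3,c6) = black
(r7,c2) = green
(r7,c6) = orange
(r1,c1) = blue
(r1,c2) = red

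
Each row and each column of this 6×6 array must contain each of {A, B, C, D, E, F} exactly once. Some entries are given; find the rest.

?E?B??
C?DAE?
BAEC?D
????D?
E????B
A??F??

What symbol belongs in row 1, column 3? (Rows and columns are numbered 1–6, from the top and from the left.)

Cell (r2,c6): row 2 has {A,C,D,E}; column 6 has {B,D} → F.
Cell (r3,c5): row 3 has {A,B,C,D,E}; column 5 has {D,E} → F.
Cell (r4,c1): row 4 has {D}; column 1 has {A,B,C,E} → F.
Cell (r4,c4): row 4 has {D,F}; column 4 has {A,B,C,F} → E.
Cell (r5,c4): row 5 has {B,E}; column 4 has {A,B,C,E,F} → D.
Cell (r1,c1): row 1 has {B,E}; column 1 has {A,B,C,E,F} → D.
Cell (r2,c2): row 2 has {A,C,D,E,F}; column 2 has {A,E} → B.
Cell (r4,c2): row 4 has {D,E,F}; column 2 has {A,B,E} → C.
Cell (r4,c6): row 4 has {C,D,E,F}; column 6 has {B,D,F} → A.
Cell (r5,c2): row 5 has {B,D,E}; column 2 has {A,B,C,E} → F.
Cell (r6,c2): row 6 has {A,F}; column 2 has {A,B,C,E,F} → D.
Cell (r1,c6): row 1 has {B,D,E}; column 6 has {A,B,D,F} → C.
Cell (r4,c3): row 4 has {A,C,D,E,F}; column 3 has {D,E} → B.
Cell (r6,c3): row 6 has {A,D,F}; column 3 has {B,D,E} → C.
Cell (r6,c5): row 6 has {A,C,D,F}; column 5 has {D,E,F} → B.
Cell (r6,c6): row 6 has {A,B,C,D,F}; column 6 has {A,B,C,D,F} → E.
Cell (r1,c5): row 1 has {B,C,D,E}; column 5 has {B,D,E,F} → A.
Cell (r5,c3): row 5 has {B,D,E,F}; column 3 has {B,C,D,E} → A.
Cell (r5,c5): row 5 has {A,B,D,E,F}; column 5 has {A,B,D,E,F} → C.
Cell (r1,c3): row 1 has {A,B,C,D,E}; column 3 has {A,B,C,D,E} → F.

F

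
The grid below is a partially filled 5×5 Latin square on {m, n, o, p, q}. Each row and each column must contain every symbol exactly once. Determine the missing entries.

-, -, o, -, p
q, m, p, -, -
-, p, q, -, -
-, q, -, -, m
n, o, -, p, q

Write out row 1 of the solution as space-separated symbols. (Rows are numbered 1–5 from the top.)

m n o q p

(r1,c1): row 1 has {o,p}; column 1 has {n,q}, so it must be m.
(r1,c2): row 1 has {m,o,p}; column 2 has {m,o,p,q}, so it must be n.
(r1,c4): row 1 has {m,n,o,p}; column 4 has {p}, so it must be q.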